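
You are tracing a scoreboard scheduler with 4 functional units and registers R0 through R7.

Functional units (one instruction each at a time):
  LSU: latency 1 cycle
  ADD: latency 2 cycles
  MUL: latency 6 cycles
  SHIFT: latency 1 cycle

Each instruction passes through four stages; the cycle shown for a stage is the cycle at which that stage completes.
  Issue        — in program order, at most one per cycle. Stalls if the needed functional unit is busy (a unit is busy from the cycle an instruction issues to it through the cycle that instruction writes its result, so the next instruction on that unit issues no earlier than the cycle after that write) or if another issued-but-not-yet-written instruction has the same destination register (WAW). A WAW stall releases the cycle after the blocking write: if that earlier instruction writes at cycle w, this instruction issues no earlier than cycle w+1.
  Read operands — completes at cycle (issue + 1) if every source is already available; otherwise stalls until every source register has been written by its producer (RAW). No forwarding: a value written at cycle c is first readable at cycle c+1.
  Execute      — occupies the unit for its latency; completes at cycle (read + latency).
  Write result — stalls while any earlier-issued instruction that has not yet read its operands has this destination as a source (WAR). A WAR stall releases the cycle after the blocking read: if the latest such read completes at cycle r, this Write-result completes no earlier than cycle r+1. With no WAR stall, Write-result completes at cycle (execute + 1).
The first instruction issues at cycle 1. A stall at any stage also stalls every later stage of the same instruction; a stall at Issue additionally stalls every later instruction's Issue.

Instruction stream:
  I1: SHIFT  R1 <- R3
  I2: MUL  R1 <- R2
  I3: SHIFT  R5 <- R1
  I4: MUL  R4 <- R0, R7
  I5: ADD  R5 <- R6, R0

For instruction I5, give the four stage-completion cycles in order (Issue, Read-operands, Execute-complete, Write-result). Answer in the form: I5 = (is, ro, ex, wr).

t=1  I1→SHIFT
t=2  I1 RO
t=3  I1 EX
t=4  I1 WR R1
t=5  I2→MUL
t=6  I2 RO · I3→SHIFT
t=12  I2 EX
t=13  I2 WR R1
t=14  I3 RO · I4→MUL
t=15  I3 EX · I4 RO
t=16  I3 WR R5
t=17  I5→ADD
t=18  I5 RO
t=20  I5 EX
t=21  I4 EX · I5 WR R5
t=22  I4 WR R4

I5 = (17, 18, 20, 21)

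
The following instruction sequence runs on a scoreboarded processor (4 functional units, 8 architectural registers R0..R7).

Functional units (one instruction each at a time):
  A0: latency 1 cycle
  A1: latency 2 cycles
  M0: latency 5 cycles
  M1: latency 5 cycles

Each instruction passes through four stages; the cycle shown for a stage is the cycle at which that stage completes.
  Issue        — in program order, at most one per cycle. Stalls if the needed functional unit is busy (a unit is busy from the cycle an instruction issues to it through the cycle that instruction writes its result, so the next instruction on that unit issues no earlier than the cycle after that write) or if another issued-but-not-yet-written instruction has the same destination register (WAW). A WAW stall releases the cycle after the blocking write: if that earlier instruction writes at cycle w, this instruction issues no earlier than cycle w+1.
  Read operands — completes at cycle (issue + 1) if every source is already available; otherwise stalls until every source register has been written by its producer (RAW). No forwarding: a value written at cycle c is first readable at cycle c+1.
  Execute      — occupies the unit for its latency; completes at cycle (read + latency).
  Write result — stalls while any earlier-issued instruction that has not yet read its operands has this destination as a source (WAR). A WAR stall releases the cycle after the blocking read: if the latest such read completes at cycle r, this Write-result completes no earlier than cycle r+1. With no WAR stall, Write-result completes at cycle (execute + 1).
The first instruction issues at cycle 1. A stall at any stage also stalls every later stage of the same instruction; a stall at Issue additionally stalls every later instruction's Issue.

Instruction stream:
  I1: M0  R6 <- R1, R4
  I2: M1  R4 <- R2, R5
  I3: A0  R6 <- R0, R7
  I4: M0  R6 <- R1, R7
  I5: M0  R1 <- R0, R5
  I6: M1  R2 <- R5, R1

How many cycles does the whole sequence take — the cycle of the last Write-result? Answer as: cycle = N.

cycle = 35

  I1 | 1 | 2 | 7 | 8
  I2 | 2 | 3 | 8 | 9
  I3 | 9 | 10 | 11 | 12   WAW R6: wait I1 write@8
  I4 | 13 | 14 | 19 | 20   WAW R6: wait I3 write@12
  I5 | 21 | 22 | 27 | 28   struct: M0 busy until I4 writes@20
  I6 | 22 | 29 | 34 | 35   RAW R1: wait I5 write@28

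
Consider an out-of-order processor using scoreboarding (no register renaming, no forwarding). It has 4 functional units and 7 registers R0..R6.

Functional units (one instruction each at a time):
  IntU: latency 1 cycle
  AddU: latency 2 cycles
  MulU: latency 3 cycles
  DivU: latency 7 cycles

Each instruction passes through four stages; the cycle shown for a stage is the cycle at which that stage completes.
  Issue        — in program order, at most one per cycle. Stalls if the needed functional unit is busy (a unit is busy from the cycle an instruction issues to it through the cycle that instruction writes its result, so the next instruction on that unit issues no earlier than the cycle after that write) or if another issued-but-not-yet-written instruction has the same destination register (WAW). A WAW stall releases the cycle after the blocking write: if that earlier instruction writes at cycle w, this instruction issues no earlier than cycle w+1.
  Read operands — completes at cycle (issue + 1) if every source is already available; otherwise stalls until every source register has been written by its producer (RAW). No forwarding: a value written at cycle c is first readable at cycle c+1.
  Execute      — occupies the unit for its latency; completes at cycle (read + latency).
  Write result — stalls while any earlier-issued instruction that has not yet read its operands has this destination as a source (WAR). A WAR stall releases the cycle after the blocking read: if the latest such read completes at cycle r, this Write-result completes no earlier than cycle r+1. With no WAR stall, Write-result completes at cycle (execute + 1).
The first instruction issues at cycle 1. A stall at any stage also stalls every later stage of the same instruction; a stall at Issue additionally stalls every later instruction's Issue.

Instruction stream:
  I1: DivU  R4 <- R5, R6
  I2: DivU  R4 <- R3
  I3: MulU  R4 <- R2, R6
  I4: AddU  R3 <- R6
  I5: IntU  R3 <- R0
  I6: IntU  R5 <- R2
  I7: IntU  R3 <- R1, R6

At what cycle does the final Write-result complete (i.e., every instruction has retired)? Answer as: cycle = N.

  I1 | 1 | 2 | 9 | 10
  I2 | 11 | 12 | 19 | 20   struct: DivU busy until I1 writes@10
  I3 | 21 | 22 | 25 | 26   WAW R4: wait I2 write@20
  I4 | 22 | 23 | 25 | 26
  I5 | 27 | 28 | 29 | 30   WAW R3: wait I4 write@26
  I6 | 31 | 32 | 33 | 34   struct: IntU busy until I5 writes@30
  I7 | 35 | 36 | 37 | 38   struct: IntU busy until I6 writes@34

cycle = 38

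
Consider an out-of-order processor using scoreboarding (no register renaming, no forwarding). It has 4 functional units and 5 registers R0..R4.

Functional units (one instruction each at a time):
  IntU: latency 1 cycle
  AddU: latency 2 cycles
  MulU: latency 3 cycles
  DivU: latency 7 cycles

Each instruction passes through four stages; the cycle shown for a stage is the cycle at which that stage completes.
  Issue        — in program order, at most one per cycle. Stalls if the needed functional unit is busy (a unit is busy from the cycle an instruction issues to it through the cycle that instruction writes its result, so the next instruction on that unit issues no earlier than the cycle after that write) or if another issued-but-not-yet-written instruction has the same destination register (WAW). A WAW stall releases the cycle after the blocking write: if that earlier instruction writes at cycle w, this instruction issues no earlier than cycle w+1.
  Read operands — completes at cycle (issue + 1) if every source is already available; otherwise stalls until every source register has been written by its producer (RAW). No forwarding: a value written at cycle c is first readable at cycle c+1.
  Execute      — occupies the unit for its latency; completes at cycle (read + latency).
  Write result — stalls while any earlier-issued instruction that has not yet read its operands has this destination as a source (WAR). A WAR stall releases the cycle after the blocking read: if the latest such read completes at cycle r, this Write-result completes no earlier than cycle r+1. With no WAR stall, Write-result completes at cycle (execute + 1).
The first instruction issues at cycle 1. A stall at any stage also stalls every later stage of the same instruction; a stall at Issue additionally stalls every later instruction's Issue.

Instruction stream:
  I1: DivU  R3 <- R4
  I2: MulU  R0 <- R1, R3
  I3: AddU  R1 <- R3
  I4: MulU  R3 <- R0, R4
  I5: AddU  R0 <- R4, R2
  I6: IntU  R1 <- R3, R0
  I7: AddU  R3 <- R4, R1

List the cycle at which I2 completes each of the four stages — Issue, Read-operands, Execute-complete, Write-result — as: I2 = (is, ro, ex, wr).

I2 = (2, 11, 14, 15)

cycle 1: issue I1 (DivU)
cycle 2: I1 read-ops; issue I2 (MulU)
cycle 3: issue I3 (AddU)
cycle 9: I1 finished on DivU
cycle 10: I1→R3
cycle 11: I2 read-ops; I3 read-ops
cycle 13: I3 finished on AddU
cycle 14: I2 finished on MulU; I3→R1
cycle 15: I2→R0
cycle 16: issue I4 (MulU)
cycle 17: I4 read-ops; issue I5 (AddU)
cycle 18: I5 read-ops; issue I6 (IntU)
cycle 20: I4 finished on MulU; I5 finished on AddU
cycle 21: I4→R3; I5→R0
cycle 22: I6 read-ops; issue I7 (AddU)
cycle 23: I6 finished on IntU
cycle 24: I6→R1
cycle 25: I7 read-ops
cycle 27: I7 finished on AddU
cycle 28: I7→R3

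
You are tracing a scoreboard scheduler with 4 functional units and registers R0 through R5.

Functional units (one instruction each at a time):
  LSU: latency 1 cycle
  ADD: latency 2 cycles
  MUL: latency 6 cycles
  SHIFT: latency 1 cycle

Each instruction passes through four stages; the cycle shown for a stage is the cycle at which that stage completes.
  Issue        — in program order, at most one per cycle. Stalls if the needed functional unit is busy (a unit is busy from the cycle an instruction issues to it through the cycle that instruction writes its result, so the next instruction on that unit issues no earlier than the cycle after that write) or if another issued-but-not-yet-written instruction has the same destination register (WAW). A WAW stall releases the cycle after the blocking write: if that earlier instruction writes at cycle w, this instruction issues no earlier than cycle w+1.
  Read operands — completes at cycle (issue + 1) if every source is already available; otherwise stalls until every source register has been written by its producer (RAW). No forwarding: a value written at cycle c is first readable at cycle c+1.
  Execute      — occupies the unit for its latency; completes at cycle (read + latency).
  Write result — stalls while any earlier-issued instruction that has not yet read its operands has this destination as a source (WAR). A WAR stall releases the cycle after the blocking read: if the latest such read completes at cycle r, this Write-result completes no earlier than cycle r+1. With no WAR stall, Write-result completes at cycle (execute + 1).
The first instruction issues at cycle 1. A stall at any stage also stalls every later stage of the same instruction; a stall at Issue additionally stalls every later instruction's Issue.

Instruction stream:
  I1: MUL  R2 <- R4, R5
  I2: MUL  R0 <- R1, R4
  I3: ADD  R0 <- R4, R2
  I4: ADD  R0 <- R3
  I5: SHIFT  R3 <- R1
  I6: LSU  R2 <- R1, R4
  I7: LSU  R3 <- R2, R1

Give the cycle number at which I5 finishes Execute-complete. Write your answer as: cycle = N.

I1 -> (1, 2, 8, 9)
I2 -> (10, 11, 17, 18)  // struct: MUL busy until I1 writes@9
I3 -> (19, 20, 22, 23)  // WAW R0: wait I2 write@18
I4 -> (24, 25, 27, 28)  // struct: ADD busy until I3 writes@23
I5 -> (25, 26, 27, 28)
I6 -> (26, 27, 28, 29)
I7 -> (30, 31, 32, 33)  // struct: LSU busy until I6 writes@29

cycle = 27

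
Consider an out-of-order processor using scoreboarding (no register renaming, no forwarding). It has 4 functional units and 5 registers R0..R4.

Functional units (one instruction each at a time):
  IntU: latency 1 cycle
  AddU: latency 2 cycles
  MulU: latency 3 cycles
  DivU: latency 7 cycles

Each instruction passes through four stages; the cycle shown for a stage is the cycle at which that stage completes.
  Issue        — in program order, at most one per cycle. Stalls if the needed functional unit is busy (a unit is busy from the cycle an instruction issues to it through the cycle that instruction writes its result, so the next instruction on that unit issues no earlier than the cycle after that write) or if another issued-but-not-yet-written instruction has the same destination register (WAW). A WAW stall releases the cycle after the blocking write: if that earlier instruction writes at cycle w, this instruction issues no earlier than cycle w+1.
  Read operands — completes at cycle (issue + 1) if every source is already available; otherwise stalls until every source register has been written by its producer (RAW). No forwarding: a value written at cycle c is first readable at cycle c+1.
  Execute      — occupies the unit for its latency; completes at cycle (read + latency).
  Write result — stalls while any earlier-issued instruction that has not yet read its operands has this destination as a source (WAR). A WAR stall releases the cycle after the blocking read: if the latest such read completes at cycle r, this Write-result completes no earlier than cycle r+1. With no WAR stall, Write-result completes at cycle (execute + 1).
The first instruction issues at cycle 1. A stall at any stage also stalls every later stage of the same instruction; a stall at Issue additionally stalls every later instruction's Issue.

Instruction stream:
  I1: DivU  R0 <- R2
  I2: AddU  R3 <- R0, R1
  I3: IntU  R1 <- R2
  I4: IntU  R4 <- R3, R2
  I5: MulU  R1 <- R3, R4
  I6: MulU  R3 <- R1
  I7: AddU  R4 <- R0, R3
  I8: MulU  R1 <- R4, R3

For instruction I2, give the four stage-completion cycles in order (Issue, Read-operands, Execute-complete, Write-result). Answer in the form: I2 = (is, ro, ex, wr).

t=1  I1 issues→DivU
t=2  I1 reads · I2 issues→AddU
t=3  I3 issues→IntU
t=4  I3 reads
t=5  I3 exec-done
t=9  I1 exec-done
t=10  I1 writes R0
t=11  I2 reads
t=12  I3 writes R1
t=13  I2 exec-done · I4 issues→IntU
t=14  I2 writes R3 · I5 issues→MulU
t=15  I4 reads
t=16  I4 exec-done
t=17  I4 writes R4
t=18  I5 reads
t=21  I5 exec-done
t=22  I5 writes R1
t=23  I6 issues→MulU
t=24  I6 reads · I7 issues→AddU
t=27  I6 exec-done
t=28  I6 writes R3
t=29  I7 reads · I8 issues→MulU
t=31  I7 exec-done
t=32  I7 writes R4
t=33  I8 reads
t=36  I8 exec-done
t=37  I8 writes R1

I2 = (2, 11, 13, 14)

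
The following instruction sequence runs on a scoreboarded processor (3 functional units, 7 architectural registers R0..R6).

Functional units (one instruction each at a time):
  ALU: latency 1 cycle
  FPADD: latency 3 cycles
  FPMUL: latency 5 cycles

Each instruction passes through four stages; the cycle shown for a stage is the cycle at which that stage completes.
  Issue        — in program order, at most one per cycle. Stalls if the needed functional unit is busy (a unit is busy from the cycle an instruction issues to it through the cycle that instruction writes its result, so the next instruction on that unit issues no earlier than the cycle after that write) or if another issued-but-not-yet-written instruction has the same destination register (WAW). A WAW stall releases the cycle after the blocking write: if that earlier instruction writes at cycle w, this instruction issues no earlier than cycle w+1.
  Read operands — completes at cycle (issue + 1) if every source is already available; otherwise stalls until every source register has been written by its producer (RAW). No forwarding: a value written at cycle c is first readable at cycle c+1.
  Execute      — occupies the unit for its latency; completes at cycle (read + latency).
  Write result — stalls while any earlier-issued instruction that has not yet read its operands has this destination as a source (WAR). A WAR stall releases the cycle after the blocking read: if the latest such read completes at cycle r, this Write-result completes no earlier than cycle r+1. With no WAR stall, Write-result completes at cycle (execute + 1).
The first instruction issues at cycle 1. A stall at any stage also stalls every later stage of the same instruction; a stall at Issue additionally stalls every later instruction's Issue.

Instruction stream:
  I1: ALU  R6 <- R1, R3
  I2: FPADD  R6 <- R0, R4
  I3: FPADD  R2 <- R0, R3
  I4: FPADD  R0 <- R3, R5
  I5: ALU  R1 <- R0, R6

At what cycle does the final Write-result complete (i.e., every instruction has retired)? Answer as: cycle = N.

[1] I1 issues→ALU
[2] I1 reads
[3] I1 exec-done
[4] I1 writes R6
[5] I2 issues→FPADD
[6] I2 reads
[9] I2 exec-done
[10] I2 writes R6
[11] I3 issues→FPADD
[12] I3 reads
[15] I3 exec-done
[16] I3 writes R2
[17] I4 issues→FPADD
[18] I4 reads; I5 issues→ALU
[21] I4 exec-done
[22] I4 writes R0
[23] I5 reads
[24] I5 exec-done
[25] I5 writes R1

cycle = 25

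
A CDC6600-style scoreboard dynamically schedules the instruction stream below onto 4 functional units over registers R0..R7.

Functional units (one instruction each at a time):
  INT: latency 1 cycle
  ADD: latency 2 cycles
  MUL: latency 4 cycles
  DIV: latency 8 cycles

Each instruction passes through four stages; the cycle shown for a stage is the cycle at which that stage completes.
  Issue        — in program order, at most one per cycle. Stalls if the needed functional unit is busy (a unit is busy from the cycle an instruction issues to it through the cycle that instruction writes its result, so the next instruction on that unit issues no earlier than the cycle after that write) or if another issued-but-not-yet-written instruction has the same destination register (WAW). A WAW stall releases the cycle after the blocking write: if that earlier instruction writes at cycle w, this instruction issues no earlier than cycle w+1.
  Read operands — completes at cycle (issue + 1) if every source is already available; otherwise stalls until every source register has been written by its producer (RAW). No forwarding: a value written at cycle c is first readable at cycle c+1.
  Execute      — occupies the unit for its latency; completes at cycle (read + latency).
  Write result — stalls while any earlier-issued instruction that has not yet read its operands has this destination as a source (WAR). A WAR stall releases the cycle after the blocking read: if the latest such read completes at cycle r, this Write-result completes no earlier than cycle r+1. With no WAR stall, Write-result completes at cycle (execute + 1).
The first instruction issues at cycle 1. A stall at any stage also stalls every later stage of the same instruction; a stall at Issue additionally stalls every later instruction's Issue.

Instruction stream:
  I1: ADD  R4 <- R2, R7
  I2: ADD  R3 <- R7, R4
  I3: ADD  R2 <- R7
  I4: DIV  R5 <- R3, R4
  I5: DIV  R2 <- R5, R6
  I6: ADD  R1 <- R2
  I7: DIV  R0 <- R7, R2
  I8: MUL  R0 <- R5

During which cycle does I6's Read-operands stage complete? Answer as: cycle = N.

cycle = 34

cycle 1: issue I1 (ADD)
cycle 2: I1 read-ops
cycle 4: I1 finished on ADD
cycle 5: I1→R4
cycle 6: issue I2 (ADD)
cycle 7: I2 read-ops
cycle 9: I2 finished on ADD
cycle 10: I2→R3
cycle 11: issue I3 (ADD)
cycle 12: I3 read-ops | issue I4 (DIV)
cycle 13: I4 read-ops
cycle 14: I3 finished on ADD
cycle 15: I3→R2
cycle 21: I4 finished on DIV
cycle 22: I4→R5
cycle 23: issue I5 (DIV)
cycle 24: I5 read-ops | issue I6 (ADD)
cycle 32: I5 finished on DIV
cycle 33: I5→R2
cycle 34: I6 read-ops | issue I7 (DIV)
cycle 35: I7 read-ops
cycle 36: I6 finished on ADD
cycle 37: I6→R1
cycle 43: I7 finished on DIV
cycle 44: I7→R0
cycle 45: issue I8 (MUL)
cycle 46: I8 read-ops
cycle 50: I8 finished on MUL
cycle 51: I8→R0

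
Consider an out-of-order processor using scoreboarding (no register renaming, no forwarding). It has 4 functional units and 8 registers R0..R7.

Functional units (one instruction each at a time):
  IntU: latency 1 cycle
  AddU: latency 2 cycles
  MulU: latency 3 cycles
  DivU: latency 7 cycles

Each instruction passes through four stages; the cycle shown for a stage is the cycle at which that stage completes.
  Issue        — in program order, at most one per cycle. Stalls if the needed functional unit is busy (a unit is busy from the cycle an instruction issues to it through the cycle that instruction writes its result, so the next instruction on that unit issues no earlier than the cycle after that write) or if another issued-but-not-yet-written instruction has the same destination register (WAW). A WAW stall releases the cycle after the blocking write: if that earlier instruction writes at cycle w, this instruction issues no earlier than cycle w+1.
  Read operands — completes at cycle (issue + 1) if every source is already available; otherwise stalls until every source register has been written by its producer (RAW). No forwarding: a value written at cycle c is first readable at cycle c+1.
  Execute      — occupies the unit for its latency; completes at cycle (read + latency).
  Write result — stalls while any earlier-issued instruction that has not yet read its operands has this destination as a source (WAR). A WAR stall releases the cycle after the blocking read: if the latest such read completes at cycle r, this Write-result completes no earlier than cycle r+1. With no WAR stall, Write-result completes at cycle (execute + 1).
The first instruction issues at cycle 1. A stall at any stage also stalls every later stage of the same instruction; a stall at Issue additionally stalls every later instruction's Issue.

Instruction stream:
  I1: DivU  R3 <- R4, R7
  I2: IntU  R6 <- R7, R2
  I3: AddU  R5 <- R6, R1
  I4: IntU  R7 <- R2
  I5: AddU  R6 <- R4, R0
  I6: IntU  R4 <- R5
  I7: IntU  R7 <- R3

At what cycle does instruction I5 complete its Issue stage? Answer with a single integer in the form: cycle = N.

cycle = 10

cycle 1: I1 issues→DivU
cycle 2: I1 reads, I2 issues→IntU
cycle 3: I2 reads, I3 issues→AddU
cycle 4: I2 exec-done
cycle 5: I2 writes R6
cycle 6: I3 reads, I4 issues→IntU
cycle 7: I4 reads
cycle 8: I3 exec-done, I4 exec-done
cycle 9: I1 exec-done, I3 writes R5, I4 writes R7
cycle 10: I1 writes R3, I5 issues→AddU
cycle 11: I5 reads, I6 issues→IntU
cycle 12: I6 reads
cycle 13: I5 exec-done, I6 exec-done
cycle 14: I5 writes R6, I6 writes R4
cycle 15: I7 issues→IntU
cycle 16: I7 reads
cycle 17: I7 exec-done
cycle 18: I7 writes R7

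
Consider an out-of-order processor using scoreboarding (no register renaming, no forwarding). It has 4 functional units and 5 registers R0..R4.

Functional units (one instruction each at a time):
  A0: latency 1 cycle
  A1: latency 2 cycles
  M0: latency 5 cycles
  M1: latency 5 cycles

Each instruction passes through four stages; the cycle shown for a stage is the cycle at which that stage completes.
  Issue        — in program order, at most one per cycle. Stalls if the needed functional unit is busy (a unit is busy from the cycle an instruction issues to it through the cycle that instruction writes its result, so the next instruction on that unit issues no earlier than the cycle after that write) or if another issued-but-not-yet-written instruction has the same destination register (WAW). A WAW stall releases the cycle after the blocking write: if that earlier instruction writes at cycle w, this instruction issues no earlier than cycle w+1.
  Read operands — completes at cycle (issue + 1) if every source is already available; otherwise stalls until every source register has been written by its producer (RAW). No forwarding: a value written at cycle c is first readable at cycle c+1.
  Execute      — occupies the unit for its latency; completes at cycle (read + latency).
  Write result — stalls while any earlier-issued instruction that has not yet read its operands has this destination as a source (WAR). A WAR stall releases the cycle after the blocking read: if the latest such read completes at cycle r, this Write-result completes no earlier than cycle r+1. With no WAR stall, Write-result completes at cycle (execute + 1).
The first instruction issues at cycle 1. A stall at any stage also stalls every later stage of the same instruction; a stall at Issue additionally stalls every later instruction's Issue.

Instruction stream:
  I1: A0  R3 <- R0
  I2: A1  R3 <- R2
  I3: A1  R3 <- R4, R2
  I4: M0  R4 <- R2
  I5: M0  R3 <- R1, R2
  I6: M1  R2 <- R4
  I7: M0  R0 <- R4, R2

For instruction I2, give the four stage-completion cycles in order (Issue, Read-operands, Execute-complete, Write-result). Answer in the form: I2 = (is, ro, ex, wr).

I2 = (5, 6, 8, 9)

cycle 1: I1 dispatched to A0
cycle 2: I1 operands ready
cycle 3: I1 complete
cycle 4: R3←I1
cycle 5: I2 dispatched to A1
cycle 6: I2 operands ready
cycle 8: I2 complete
cycle 9: R3←I2
cycle 10: I3 dispatched to A1
cycle 11: I3 operands ready, I4 dispatched to M0
cycle 12: I4 operands ready
cycle 13: I3 complete
cycle 14: R3←I3
cycle 17: I4 complete
cycle 18: R4←I4
cycle 19: I5 dispatched to M0
cycle 20: I5 operands ready, I6 dispatched to M1
cycle 21: I6 operands ready
cycle 25: I5 complete
cycle 26: R3←I5, I6 complete
cycle 27: R2←I6, I7 dispatched to M0
cycle 28: I7 operands ready
cycle 33: I7 complete
cycle 34: R0←I7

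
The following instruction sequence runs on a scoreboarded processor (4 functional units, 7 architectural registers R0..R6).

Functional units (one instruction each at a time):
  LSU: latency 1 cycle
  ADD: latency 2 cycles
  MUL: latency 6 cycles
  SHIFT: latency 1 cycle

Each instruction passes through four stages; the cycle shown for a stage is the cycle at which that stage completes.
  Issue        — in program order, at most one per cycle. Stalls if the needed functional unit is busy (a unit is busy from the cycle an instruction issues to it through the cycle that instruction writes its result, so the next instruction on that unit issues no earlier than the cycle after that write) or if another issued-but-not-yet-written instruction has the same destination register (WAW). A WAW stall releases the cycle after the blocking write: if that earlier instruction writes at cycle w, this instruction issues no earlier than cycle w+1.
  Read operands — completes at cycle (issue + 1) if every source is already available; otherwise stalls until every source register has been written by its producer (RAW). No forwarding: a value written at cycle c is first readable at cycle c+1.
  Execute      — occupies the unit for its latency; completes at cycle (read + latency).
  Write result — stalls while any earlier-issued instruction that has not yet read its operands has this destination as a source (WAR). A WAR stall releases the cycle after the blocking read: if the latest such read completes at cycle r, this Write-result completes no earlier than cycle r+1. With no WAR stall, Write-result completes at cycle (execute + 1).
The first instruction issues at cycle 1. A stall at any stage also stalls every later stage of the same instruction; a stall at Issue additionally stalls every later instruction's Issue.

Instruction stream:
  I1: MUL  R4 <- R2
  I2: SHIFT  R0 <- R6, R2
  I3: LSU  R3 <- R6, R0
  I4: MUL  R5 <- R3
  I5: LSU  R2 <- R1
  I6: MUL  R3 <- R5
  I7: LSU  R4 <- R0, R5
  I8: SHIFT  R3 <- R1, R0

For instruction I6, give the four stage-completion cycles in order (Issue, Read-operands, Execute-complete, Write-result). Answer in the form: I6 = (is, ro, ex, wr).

t=1  issue I1 (MUL)
t=2  I1 read-ops; issue I2 (SHIFT)
t=3  I2 read-ops; issue I3 (LSU)
t=4  I2 finished on SHIFT
t=5  I2→R0
t=6  I3 read-ops
t=7  I3 finished on LSU
t=8  I1 finished on MUL; I3→R3
t=9  I1→R4
t=10  issue I4 (MUL)
t=11  I4 read-ops; issue I5 (LSU)
t=12  I5 read-ops
t=13  I5 finished on LSU
t=14  I5→R2
t=17  I4 finished on MUL
t=18  I4→R5
t=19  issue I6 (MUL)
t=20  I6 read-ops; issue I7 (LSU)
t=21  I7 read-ops
t=22  I7 finished on LSU
t=23  I7→R4
t=26  I6 finished on MUL
t=27  I6→R3
t=28  issue I8 (SHIFT)
t=29  I8 read-ops
t=30  I8 finished on SHIFT
t=31  I8→R3

I6 = (19, 20, 26, 27)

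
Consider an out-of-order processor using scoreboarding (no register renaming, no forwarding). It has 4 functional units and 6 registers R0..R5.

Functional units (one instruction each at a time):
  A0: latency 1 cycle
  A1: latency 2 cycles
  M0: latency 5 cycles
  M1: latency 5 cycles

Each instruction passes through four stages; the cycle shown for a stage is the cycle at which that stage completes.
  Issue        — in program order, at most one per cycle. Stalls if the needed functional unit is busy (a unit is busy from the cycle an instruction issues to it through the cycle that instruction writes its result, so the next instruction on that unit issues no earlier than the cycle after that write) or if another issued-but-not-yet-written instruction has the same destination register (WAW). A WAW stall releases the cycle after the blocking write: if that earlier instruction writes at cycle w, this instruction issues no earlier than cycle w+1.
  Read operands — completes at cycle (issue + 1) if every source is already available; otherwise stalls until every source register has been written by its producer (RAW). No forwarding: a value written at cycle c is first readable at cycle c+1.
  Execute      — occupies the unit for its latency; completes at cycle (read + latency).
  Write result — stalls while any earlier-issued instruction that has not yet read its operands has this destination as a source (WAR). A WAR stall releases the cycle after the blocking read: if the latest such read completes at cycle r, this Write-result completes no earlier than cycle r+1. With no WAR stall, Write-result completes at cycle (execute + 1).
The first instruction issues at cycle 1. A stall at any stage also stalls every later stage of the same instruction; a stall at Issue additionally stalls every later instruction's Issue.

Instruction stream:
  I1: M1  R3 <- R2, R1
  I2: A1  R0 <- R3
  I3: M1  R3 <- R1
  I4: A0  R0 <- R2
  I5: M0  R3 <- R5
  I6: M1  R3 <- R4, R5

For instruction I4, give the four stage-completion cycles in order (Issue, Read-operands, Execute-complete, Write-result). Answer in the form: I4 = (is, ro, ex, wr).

I4 = (13, 14, 15, 16)

c1: issue I1 (M1)
c2: I1 read-ops, issue I2 (A1)
c7: I1 finished on M1
c8: I1→R3
c9: I2 read-ops, issue I3 (M1)
c10: I3 read-ops
c11: I2 finished on A1
c12: I2→R0
c13: issue I4 (A0)
c14: I4 read-ops
c15: I3 finished on M1, I4 finished on A0
c16: I3→R3, I4→R0
c17: issue I5 (M0)
c18: I5 read-ops
c23: I5 finished on M0
c24: I5→R3
c25: issue I6 (M1)
c26: I6 read-ops
c31: I6 finished on M1
c32: I6→R3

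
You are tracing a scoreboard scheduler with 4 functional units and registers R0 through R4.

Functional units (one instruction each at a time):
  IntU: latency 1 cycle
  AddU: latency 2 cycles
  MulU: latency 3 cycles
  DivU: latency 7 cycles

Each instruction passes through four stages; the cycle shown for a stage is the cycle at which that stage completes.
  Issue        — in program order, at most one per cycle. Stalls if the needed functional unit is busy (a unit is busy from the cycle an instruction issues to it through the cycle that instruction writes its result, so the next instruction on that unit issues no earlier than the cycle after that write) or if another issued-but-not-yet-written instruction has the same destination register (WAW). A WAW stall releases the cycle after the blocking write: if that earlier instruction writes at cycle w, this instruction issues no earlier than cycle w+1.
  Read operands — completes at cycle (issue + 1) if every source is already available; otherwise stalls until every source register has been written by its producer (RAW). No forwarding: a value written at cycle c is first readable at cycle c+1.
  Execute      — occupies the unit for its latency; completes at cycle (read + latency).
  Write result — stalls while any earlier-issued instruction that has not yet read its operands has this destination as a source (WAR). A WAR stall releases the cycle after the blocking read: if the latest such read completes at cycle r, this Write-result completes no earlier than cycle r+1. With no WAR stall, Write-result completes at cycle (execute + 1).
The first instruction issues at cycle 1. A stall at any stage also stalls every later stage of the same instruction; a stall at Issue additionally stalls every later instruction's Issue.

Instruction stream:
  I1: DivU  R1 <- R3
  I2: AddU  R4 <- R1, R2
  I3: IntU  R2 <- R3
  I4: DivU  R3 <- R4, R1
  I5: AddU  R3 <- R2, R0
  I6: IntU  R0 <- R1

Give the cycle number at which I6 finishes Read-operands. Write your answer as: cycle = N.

cycle = 26

[I1] 1/2/9/10
[I2] 2/11/13/14  (RAW R1: wait I1 write@10)
[I3] 3/4/5/12  (WAR R2: wait I2 read@11)
[I4] 11/15/22/23  (struct: DivU busy until I1 writes@10; RAW R4: wait I2 write@14)
[I5] 24/25/27/28  (WAW R3: wait I4 write@23)
[I6] 25/26/27/28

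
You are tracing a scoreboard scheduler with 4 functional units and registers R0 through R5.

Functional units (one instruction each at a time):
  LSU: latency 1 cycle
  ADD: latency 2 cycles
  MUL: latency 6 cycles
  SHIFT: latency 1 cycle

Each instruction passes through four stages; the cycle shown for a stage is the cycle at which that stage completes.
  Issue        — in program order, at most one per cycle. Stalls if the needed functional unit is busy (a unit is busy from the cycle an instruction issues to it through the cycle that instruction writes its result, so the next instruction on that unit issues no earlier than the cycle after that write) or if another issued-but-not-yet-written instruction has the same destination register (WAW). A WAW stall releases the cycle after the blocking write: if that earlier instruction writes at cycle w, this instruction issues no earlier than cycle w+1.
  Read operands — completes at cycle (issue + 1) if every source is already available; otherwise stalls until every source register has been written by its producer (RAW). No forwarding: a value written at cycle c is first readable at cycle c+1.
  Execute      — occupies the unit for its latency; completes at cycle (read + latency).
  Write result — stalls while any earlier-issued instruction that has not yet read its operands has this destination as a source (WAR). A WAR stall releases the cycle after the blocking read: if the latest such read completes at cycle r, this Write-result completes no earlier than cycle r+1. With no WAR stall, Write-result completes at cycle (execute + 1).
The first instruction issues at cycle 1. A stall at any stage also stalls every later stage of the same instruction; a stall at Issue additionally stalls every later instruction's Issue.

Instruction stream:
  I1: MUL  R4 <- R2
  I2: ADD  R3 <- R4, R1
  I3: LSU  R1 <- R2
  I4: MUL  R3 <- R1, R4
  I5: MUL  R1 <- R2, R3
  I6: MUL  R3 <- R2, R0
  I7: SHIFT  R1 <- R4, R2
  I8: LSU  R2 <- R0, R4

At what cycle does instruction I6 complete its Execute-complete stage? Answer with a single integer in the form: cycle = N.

cycle = 39

I1  is:1  ro:2  ex:8  wr:9
I2  is:2  ro:10  ex:12  wr:13  — RAW R4: wait I1 write@9
I3  is:3  ro:4  ex:5  wr:11  — WAR R1: wait I2 read@10
I4  is:14  ro:15  ex:21  wr:22  — WAW R3: wait I2 write@13
I5  is:23  ro:24  ex:30  wr:31  — struct: MUL busy until I4 writes@22
I6  is:32  ro:33  ex:39  wr:40  — struct: MUL busy until I5 writes@31
I7  is:33  ro:34  ex:35  wr:36
I8  is:34  ro:35  ex:36  wr:37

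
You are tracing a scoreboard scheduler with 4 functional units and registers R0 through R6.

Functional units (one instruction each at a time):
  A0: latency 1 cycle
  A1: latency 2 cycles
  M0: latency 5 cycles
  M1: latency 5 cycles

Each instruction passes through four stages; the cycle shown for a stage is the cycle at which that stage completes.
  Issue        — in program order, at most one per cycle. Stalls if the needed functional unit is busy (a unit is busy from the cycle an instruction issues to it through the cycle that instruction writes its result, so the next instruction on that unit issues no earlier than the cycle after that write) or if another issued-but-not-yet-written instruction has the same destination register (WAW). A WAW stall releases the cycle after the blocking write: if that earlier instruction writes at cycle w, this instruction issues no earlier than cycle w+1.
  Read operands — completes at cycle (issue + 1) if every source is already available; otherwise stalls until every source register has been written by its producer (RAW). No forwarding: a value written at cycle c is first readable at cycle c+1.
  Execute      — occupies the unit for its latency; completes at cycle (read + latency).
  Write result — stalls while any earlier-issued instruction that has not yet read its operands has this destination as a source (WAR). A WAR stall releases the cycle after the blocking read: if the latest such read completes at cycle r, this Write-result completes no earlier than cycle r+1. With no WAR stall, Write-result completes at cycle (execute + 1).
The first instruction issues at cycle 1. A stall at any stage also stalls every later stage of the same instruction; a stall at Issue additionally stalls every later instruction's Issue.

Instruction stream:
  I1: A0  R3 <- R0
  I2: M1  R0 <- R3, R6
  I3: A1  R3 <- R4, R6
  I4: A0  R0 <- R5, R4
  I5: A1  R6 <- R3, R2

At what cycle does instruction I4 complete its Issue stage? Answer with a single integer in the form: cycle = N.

t=1  I1 dispatched to A0
t=2  I1 operands ready · I2 dispatched to M1
t=3  I1 complete
t=4  R3←I1
t=5  I2 operands ready · I3 dispatched to A1
t=6  I3 operands ready
t=8  I3 complete
t=9  R3←I3
t=10  I2 complete
t=11  R0←I2
t=12  I4 dispatched to A0
t=13  I4 operands ready · I5 dispatched to A1
t=14  I4 complete · I5 operands ready
t=15  R0←I4
t=16  I5 complete
t=17  R6←I5

cycle = 12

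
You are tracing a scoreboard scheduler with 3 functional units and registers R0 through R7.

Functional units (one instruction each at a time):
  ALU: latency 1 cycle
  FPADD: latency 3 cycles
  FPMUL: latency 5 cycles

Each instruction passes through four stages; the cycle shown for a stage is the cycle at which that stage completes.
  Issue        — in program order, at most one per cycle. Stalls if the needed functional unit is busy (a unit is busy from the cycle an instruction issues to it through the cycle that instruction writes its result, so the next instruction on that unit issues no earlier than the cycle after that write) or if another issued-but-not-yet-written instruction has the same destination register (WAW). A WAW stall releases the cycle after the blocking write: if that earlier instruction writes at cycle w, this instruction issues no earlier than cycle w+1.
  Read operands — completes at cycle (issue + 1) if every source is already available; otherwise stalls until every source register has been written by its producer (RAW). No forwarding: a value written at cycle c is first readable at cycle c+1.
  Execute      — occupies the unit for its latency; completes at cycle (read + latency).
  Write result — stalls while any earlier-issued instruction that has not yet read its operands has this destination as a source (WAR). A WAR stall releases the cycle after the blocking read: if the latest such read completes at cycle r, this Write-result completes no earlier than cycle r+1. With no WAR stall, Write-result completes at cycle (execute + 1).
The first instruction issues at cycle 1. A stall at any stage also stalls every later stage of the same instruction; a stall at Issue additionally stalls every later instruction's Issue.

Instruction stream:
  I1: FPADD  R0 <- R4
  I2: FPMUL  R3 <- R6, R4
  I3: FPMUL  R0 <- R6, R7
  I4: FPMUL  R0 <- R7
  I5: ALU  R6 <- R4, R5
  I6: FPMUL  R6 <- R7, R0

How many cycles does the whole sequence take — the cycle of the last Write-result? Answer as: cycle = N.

cycle = 33

I1: IS=1 RO=2 EX=5 WR=6
I2: IS=2 RO=3 EX=8 WR=9
I3: IS=10 RO=11 EX=16 WR=17  [struct: FPMUL busy until I2 writes@9]
I4: IS=18 RO=19 EX=24 WR=25  [struct: FPMUL busy until I3 writes@17]
I5: IS=19 RO=20 EX=21 WR=22
I6: IS=26 RO=27 EX=32 WR=33  [struct: FPMUL busy until I4 writes@25]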